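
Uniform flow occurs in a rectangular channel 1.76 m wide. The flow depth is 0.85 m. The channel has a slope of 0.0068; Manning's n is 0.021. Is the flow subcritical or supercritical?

Flow area A = b·y = 1.76 × 0.85 = 1.496 m². Wetted perimeter P = b + 2y = 1.76 + 2×0.85 = 3.46 m.
Hydraulic radius R = A/P = 1.496/3.46 = 0.4324 m.
V = (1/n) R^(2/3) √S = (1/0.021) × 0.4324^(2/3) × √0.0068 = 2.245 m/s. Hydraulic depth D_h = A/T = 1.496/1.76 = 0.85 m.
Froude number Fr = V/√(g·D_h) = 2.245/√(9.81×0.85) = 0.778, which is less than 1, so the flow is subcritical.

subcritical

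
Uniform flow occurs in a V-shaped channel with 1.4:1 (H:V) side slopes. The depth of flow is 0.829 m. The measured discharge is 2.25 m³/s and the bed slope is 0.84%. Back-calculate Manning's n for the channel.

n = 0.019

For a triangular section with side slope z = 1.4: A = zy² = 1.4×0.829² = 0.9621 m²; P = 2y√(1+z²) = 2×0.829×1.72 = 2.853 m.
Hydraulic radius R = A/P = 0.9621/2.853 = 0.3373 m.
Rearranging Manning's equation: n = (1/Q) A R^(2/3) S^(1/2) = (1/2.25) × 0.9621 × 0.3373^(2/3) × √0.0084 = 0.019.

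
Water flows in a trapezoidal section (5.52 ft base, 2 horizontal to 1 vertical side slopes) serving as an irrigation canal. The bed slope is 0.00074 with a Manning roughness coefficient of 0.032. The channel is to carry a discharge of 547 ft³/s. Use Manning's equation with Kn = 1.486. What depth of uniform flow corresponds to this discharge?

y_n = 7.9 ft

Manning's equation rearranged: A R^(2/3) = nQ / (1.486·√S) = 0.032 × 547 / (1.486 × √0.00074) = 433.
Try y = 5.71 ft: A R^(2/3) = 206.3 — too small.
Try y = 9.28 ft: A R^(2/3) = 631.7 — too large.
Try y = 7.9 ft: A R^(2/3) = 433.1 — ≈ 433.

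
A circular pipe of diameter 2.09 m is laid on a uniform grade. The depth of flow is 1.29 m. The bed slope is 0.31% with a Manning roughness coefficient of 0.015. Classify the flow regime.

subcritical

For a circular section of diameter D = 2.09 m at depth y = 1.29 m, the central angle is θ = 2 arccos(1 − 2y/D) = 3.615 rad. Then A = (D²/8)(θ − sin θ) = 2.223 m² and P = Dθ/2 = 3.778 m.
Hydraulic radius R = A/P = 2.223/3.778 = 0.5884 m.
V = (1/n) R^(2/3) √S = (1/0.015) × 0.5884^(2/3) × √0.0031 = 2.606 m/s. Hydraulic depth D_h = A/T = 2.223/2.032 = 1.094 m.
Froude number Fr = V/√(g·D_h) = 2.606/√(9.81×1.094) = 0.796, which is less than 1, so the flow is subcritical.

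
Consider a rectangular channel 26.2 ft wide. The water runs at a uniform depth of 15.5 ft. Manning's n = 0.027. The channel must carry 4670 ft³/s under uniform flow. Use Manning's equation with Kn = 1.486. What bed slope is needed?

S = 0.0032

Flow area A = b·y = 26.2 × 15.5 = 406.1 ft². Wetted perimeter P = b + 2y = 26.2 + 2×15.5 = 57.2 ft.
Hydraulic radius R = A/P = 406.1/57.2 = 7.1 ft.
From Manning's equation, S = [nQ / (1.486 A R^(2/3))]² = [0.027 × 4670 / (1.486 × 406.1 × 7.1^(2/3))]² = 0.0032.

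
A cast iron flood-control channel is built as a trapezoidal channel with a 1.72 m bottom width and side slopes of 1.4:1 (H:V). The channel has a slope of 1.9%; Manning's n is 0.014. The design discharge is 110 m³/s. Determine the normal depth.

y_n = 2.17 m

Manning's equation rearranged: A R^(2/3) = nQ / (1·√S) = 0.014 × 110 / (√0.019) = 11.17.
At y = 2.43 m: A R^(2/3) = 14.32 — high.
At y = 1.83 m: A R^(2/3) = 7.718 — low.
At y = 2.17 m: A R^(2/3) = 11.16 — ≈ 11.17.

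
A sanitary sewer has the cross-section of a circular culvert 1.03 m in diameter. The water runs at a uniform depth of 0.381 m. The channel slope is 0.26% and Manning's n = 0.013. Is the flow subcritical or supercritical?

For a circular section of diameter D = 1.03 m at depth y = 0.381 m, the central angle is θ = 2 arccos(1 − 2y/D) = 2.615 rad. Then A = (D²/8)(θ − sin θ) = 0.2802 m² and P = Dθ/2 = 1.347 m.
Hydraulic radius R = A/P = 0.2802/1.347 = 0.208 m.
V = (1/n) R^(2/3) √S = (1/0.013) × 0.208^(2/3) × √0.0026 = 1.377 m/s. Hydraulic depth D_h = A/T = 0.2802/0.9945 = 0.2817 m.
Froude number Fr = V/√(g·D_h) = 1.377/√(9.81×0.2817) = 0.828, which is less than 1, so the flow is subcritical.

subcritical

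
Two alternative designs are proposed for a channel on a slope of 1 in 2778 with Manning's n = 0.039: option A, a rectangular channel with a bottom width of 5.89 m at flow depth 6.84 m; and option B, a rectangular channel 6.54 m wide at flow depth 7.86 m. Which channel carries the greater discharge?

channel B

Channel A: Flow area A = b·y = 5.89 × 6.84 = 40.29 m². Wetted perimeter P = b + 2y = 5.89 + 2×6.84 = 19.57 m. Hydraulic radius R = A/P = 40.29/19.57 = 2.059 m. Q_A = (1/0.039)·40.29·2.059^(2/3)·√0.00036 = 31.72 m³/s.
Channel B: Flow area A = b·y = 6.54 × 7.86 = 51.4 m². Wetted perimeter P = b + 2y = 6.54 + 2×7.86 = 22.26 m. Hydraulic radius R = A/P = 51.4/22.26 = 2.309 m. Q_B = (1/0.039)·51.4·2.309^(2/3)·√0.00036 = 43.69 m³/s.
Q_A = 31.72 m³/s vs Q_B = 43.69 m³/s, so channel B carries more.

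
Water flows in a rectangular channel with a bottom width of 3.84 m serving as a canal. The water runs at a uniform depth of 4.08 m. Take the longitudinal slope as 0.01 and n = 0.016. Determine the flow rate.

Flow area A = b·y = 3.84 × 4.08 = 15.67 m². Wetted perimeter P = b + 2y = 3.84 + 2×4.08 = 12 m.
Hydraulic radius R = A/P = 15.67/12 = 1.306 m.
Manning's equation: Q = (1/n) A R^(2/3) S^(1/2) = (1/0.016) × 15.67 × 1.306^(2/3) × 0.01^(1/2) = 117 m³/s.

Q = 117 m³/s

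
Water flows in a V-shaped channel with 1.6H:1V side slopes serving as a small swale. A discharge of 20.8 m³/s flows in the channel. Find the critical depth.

At critical depth, Q² T / (g A³) = 1, i.e. A³/T = Q²/g = 20.8²/9.81 = 44.1.
Try y = 2.33 m: A³/T = 87.9 — over.
Try y = 1.44 m: A³/T = 7.925 — short.
Try y = 2.03 m: A³/T = 44.13 — matches.

y_c = 2.03 m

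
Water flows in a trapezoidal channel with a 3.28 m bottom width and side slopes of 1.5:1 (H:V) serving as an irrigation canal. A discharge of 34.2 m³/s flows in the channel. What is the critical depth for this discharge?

y_c = 1.71 m

At critical depth, Q² T / (g A³) = 1, i.e. A³/T = Q²/g = 34.2²/9.81 = 119.2.
At y = 2.01 m: A³/T = 217.6 — over.
At y = 1.22 m: A³/T = 34.91 — short.
At y = 1.71 m: A³/T = 118.7 — ≈ 119.2.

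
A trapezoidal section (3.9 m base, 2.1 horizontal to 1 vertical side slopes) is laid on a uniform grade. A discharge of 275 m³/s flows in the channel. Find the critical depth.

y_c = 4.28 m

At critical depth, Q² T / (g A³) = 1, i.e. A³/T = Q²/g = 275²/9.81 = 7709.
Try y = 3.14 m: A³/T = 2094 — short.
Try y = 5.28 m: A³/T = 19010 — over.
Try y = 4.28 m: A³/T = 7672 — close enough.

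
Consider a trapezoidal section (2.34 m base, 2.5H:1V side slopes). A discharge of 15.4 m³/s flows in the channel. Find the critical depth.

At critical depth, Q² T / (g A³) = 1, i.e. A³/T = Q²/g = 15.4²/9.81 = 24.18.
Trying y = 1.21 m: A³/T = 32.61 — high.
Trying y = 1.12 m: A³/T = 24.03 — close enough.

y_c = 1.12 m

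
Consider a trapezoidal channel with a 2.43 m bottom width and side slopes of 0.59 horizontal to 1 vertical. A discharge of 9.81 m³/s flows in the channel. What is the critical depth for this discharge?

y_c = 1.08 m

At critical depth, Q² T / (g A³) = 1, i.e. A³/T = Q²/g = 9.81²/9.81 = 9.81.
At y = 1.31 m: A³/T = 18.58 — too large.
At y = 0.824 m: A³/T = 4.078 — too small.
At y = 1.08 m: A³/T = 9.813 — close enough.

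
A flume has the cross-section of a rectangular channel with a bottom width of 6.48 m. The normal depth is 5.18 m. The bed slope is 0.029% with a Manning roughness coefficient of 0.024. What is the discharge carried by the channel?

Q = 37.7 m³/s

Flow area A = b·y = 6.48 × 5.18 = 33.57 m². Wetted perimeter P = b + 2y = 6.48 + 2×5.18 = 16.84 m.
Hydraulic radius R = A/P = 33.57/16.84 = 1.993 m.
Manning's equation: Q = (1/n) A R^(2/3) S^(1/2) = (1/0.024) × 33.57 × 1.993^(2/3) × 0.00029^(1/2) = 37.7 m³/s.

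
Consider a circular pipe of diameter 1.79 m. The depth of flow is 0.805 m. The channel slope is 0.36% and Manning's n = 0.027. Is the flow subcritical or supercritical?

subcritical

For a circular section of diameter D = 1.79 m at depth y = 0.805 m, the central angle is θ = 2 arccos(1 − 2y/D) = 2.94 rad. Then A = (D²/8)(θ − sin θ) = 1.097 m² and P = Dθ/2 = 2.631 m.
Hydraulic radius R = A/P = 1.097/2.631 = 0.417 m.
V = (1/n) R^(2/3) √S = (1/0.027) × 0.417^(2/3) × √0.0036 = 1.24 m/s. Hydraulic depth D_h = A/T = 1.097/1.781 = 0.6162 m.
Froude number Fr = V/√(g·D_h) = 1.24/√(9.81×0.6162) = 0.505, which is less than 1, so the flow is subcritical.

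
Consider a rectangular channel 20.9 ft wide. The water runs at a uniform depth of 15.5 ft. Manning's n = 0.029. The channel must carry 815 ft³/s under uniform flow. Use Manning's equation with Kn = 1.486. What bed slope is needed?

Flow area A = b·y = 20.9 × 15.5 = 323.9 ft². Wetted perimeter P = b + 2y = 20.9 + 2×15.5 = 51.9 ft.
Hydraulic radius R = A/P = 323.9/51.9 = 6.242 ft.
From Manning's equation, S = [nQ / (1.486 A R^(2/3))]² = [0.029 × 815 / (1.486 × 323.9 × 6.242^(2/3))]² = 0.00021.

S = 0.00021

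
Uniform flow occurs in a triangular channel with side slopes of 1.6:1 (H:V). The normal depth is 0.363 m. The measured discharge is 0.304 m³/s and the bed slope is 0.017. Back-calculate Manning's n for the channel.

For a triangular section with side slope z = 1.6: A = zy² = 1.6×0.363² = 0.2108 m²; P = 2y√(1+z²) = 2×0.363×1.887 = 1.37 m.
Hydraulic radius R = A/P = 0.2108/1.37 = 0.1539 m.
Rearranging Manning's equation: n = (1/Q) A R^(2/3) S^(1/2) = (1/0.304) × 0.2108 × 0.1539^(2/3) × √0.017 = 0.026.

n = 0.026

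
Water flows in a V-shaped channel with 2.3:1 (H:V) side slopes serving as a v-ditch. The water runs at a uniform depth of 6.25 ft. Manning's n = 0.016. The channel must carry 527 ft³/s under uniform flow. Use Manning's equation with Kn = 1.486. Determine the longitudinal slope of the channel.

For a triangular section with side slope z = 2.3: A = zy² = 2.3×6.25² = 89.84 ft²; P = 2y√(1+z²) = 2×6.25×2.508 = 31.35 ft.
Hydraulic radius R = A/P = 89.84/31.35 = 2.866 ft.
From Manning's equation, S = [nQ / (1.486 A R^(2/3))]² = [0.016 × 527 / (1.486 × 89.84 × 2.866^(2/3))]² = 0.00098.

S = 0.00098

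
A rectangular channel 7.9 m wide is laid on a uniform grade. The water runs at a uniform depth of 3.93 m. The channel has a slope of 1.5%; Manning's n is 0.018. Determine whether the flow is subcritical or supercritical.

Flow area A = b·y = 7.9 × 3.93 = 31.05 m². Wetted perimeter P = b + 2y = 7.9 + 2×3.93 = 15.76 m.
Hydraulic radius R = A/P = 31.05/15.76 = 1.97 m.
V = (1/n) R^(2/3) √S = (1/0.018) × 1.97^(2/3) × √0.015 = 10.69 m/s. Hydraulic depth D_h = A/T = 31.05/7.9 = 3.93 m.
Froude number Fr = V/√(g·D_h) = 10.69/√(9.81×3.93) = 1.72, which is greater than 1, so the flow is supercritical.

supercritical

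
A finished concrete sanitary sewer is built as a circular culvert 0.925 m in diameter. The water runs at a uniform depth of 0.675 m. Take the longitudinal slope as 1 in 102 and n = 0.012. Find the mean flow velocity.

V = 3.51 m/s

For a circular section of diameter D = 0.925 m at depth y = 0.675 m, the central angle is θ = 2 arccos(1 − 2y/D) = 4.096 rad. Then A = (D²/8)(θ − sin θ) = 0.5254 m² and P = Dθ/2 = 1.895 m.
Hydraulic radius R = A/P = 0.5254/1.895 = 0.2773 m.
From Manning's equation, V = (1/n) R^(2/3) S^(1/2) = (1/0.012) × 0.2773^(2/3) × 0.009804^(1/2) = 3.51 m/s.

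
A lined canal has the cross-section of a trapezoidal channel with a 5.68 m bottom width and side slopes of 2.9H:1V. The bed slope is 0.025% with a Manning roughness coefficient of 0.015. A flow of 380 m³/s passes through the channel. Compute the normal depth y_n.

y_n = 6.45 m

Manning's equation rearranged: A R^(2/3) = nQ / (1·√S) = 0.015 × 380 / (√0.00025) = 360.5.
At y = 4.43 m: A R^(2/3) = 151.1 — short.
At y = 7.82 m: A R^(2/3) = 571.1 — over.
At y = 6.45 m: A R^(2/3) = 360.9 — close enough.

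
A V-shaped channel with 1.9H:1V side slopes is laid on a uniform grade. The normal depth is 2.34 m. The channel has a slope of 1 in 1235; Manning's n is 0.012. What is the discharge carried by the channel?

Q = 25.2 m³/s

For a triangular section with side slope z = 1.9: A = zy² = 1.9×2.34² = 10.4 m²; P = 2y√(1+z²) = 2×2.34×2.147 = 10.05 m.
Hydraulic radius R = A/P = 10.4/10.05 = 1.035 m.
Manning's equation: Q = (1/n) A R^(2/3) S^(1/2) = (1/0.012) × 10.4 × 1.035^(2/3) × 0.0008097^(1/2) = 25.2 m³/s.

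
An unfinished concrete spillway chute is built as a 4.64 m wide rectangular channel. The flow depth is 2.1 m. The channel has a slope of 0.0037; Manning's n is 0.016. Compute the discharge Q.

Q = 39.5 m³/s

Flow area A = b·y = 4.64 × 2.1 = 9.744 m². Wetted perimeter P = b + 2y = 4.64 + 2×2.1 = 8.84 m.
Hydraulic radius R = A/P = 9.744/8.84 = 1.102 m.
Manning's equation: Q = (1/n) A R^(2/3) S^(1/2) = (1/0.016) × 9.744 × 1.102^(2/3) × 0.0037^(1/2) = 39.5 m³/s.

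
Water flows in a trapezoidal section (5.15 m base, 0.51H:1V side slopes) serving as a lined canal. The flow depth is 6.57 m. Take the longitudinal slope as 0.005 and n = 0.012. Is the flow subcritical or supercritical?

supercritical

With bottom width b = 5.15 m and side slope z = 0.51: A = (b + zy)y = (5.15 + 0.51×6.57)×6.57 = 55.85 m²; P = b + 2y√(1+z²) = 5.15 + 2×6.57×1.123 = 19.9 m.
Hydraulic radius R = A/P = 55.85/19.9 = 2.806 m.
V = (1/n) R^(2/3) √S = (1/0.012) × 2.806^(2/3) × √0.005 = 11.72 m/s. Hydraulic depth D_h = A/T = 55.85/11.85 = 4.712 m.
Froude number Fr = V/√(g·D_h) = 11.72/√(9.81×4.712) = 1.72, which is greater than 1, so the flow is supercritical.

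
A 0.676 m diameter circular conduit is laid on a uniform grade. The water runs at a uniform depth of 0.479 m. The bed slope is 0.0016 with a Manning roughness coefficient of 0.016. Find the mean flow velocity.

For a circular section of diameter D = 0.676 m at depth y = 0.479 m, the central angle is θ = 2 arccos(1 − 2y/D) = 4.002 rad. Then A = (D²/8)(θ − sin θ) = 0.2719 m² and P = Dθ/2 = 1.353 m.
Hydraulic radius R = A/P = 0.2719/1.353 = 0.201 m.
From Manning's equation, V = (1/n) R^(2/3) S^(1/2) = (1/0.016) × 0.201^(2/3) × 0.0016^(1/2) = 0.858 m/s.

V = 0.858 m/s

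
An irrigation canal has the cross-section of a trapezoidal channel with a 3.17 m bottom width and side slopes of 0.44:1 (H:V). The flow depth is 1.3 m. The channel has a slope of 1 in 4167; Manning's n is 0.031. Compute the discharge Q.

Q = 2.11 m³/s

With bottom width b = 3.17 m and side slope z = 0.44: A = (b + zy)y = (3.17 + 0.44×1.3)×1.3 = 4.865 m²; P = b + 2y√(1+z²) = 3.17 + 2×1.3×1.093 = 6.011 m.
Hydraulic radius R = A/P = 4.865/6.011 = 0.8093 m.
Manning's equation: Q = (1/n) A R^(2/3) S^(1/2) = (1/0.031) × 4.865 × 0.8093^(2/3) × 0.00024^(1/2) = 2.11 m³/s.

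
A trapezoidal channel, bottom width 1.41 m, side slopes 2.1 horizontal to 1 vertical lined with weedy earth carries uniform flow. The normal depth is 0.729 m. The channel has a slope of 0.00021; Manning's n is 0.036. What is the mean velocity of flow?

With bottom width b = 1.41 m and side slope z = 2.1: A = (b + zy)y = (1.41 + 2.1×0.729)×0.729 = 2.144 m²; P = b + 2y√(1+z²) = 1.41 + 2×0.729×2.326 = 4.801 m.
Hydraulic radius R = A/P = 2.144/4.801 = 0.4465 m.
From Manning's equation, V = (1/n) R^(2/3) S^(1/2) = (1/0.036) × 0.4465^(2/3) × 0.00021^(1/2) = 0.235 m/s.

V = 0.235 m/s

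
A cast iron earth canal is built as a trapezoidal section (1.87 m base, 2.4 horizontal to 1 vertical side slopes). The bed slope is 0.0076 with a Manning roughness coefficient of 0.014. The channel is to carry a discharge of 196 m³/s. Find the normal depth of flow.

Manning's equation rearranged: A R^(2/3) = nQ / (1·√S) = 0.014 × 196 / (√0.0076) = 31.48.
Try y = 2.37 m: A R^(2/3) = 20.92 — low.
Try y = 2.82 m: A R^(2/3) = 31.54 — matches.

y_n = 2.82 m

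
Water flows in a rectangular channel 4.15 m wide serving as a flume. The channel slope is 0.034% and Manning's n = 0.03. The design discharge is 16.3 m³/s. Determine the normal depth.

y_n = 4.96 m

Manning's equation rearranged: A R^(2/3) = nQ / (1·√S) = 0.03 × 16.3 / (√0.00034) = 26.52.
Try y = 5.9 m: A R^(2/3) = 32.58 — too large.
Try y = 3.83 m: A R^(2/3) = 19.38 — too small.
Try y = 4.96 m: A R^(2/3) = 26.53 — ≈ 26.52.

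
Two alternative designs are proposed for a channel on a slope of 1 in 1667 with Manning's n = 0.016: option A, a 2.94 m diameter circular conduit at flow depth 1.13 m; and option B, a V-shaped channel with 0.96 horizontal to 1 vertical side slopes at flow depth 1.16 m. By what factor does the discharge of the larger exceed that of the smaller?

Channel A: For a circular section of diameter D = 2.94 m at depth y = 1.13 m, the central angle is θ = 2 arccos(1 − 2y/D) = 2.675 rad. Then A = (D²/8)(θ − sin θ) = 2.404 m² and P = Dθ/2 = 3.932 m. Hydraulic radius R = A/P = 2.404/3.932 = 0.6113 m. Q_A = (1/0.016)·2.404·0.6113^(2/3)·√0.0005999 = 2.65 m³/s.
Channel B: For a triangular section with side slope z = 0.96: A = zy² = 0.96×1.16² = 1.292 m²; P = 2y√(1+z²) = 2×1.16×1.386 = 3.216 m. Hydraulic radius R = A/P = 1.292/3.216 = 0.4017 m. Q_B = (1/0.016)·1.292·0.4017^(2/3)·√0.0005999 = 1.076 m³/s.
The larger discharge is 2.65 m³/s and the smaller is 1.076 m³/s; the ratio is 2.46.

2.46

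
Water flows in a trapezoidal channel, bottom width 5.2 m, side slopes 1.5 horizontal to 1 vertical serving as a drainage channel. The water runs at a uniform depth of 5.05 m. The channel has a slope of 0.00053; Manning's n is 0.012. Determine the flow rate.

With bottom width b = 5.2 m and side slope z = 1.5: A = (b + zy)y = (5.2 + 1.5×5.05)×5.05 = 64.51 m²; P = b + 2y√(1+z²) = 5.2 + 2×5.05×1.803 = 23.41 m.
Hydraulic radius R = A/P = 64.51/23.41 = 2.756 m.
Manning's equation: Q = (1/n) A R^(2/3) S^(1/2) = (1/0.012) × 64.51 × 2.756^(2/3) × 0.00053^(1/2) = 243 m³/s.

Q = 243 m³/s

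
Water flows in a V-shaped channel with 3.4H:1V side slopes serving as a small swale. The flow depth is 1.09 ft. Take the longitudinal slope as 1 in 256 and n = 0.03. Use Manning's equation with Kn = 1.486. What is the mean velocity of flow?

For a triangular section with side slope z = 3.4: A = zy² = 3.4×1.09² = 4.04 ft²; P = 2y√(1+z²) = 2×1.09×3.544 = 7.726 ft.
Hydraulic radius R = A/P = 4.04/7.726 = 0.5229 ft.
From Manning's equation, V = (1.486/n) R^(2/3) S^(1/2) = (1.486/0.03) × 0.5229^(2/3) × 0.003906^(1/2) = 2.01 ft/s.

V = 2.01 ft/s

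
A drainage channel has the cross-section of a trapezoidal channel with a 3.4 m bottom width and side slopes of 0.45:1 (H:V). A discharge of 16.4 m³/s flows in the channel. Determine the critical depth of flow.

At critical depth, Q² T / (g A³) = 1, i.e. A³/T = Q²/g = 16.4²/9.81 = 27.42.
Try y = 1.02 m: A³/T = 14.12 — too small.
Try y = 1.49 m: A³/T = 47.06 — too large.
Try y = 1.26 m: A³/T = 27.54 — matches.

y_c = 1.26 m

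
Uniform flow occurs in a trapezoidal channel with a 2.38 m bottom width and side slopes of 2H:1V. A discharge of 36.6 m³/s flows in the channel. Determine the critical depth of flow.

y_c = 1.82 m

At critical depth, Q² T / (g A³) = 1, i.e. A³/T = Q²/g = 36.6²/9.81 = 136.6.
Trying y = 1.3 m: A³/T = 35.8 — too small.
Trying y = 2.28 m: A³/T = 344.5 — too large.
Trying y = 1.82 m: A³/T = 136.2 — ≈ 136.6.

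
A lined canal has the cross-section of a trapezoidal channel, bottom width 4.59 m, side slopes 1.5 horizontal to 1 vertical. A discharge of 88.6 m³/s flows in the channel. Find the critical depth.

y_c = 2.54 m

At critical depth, Q² T / (g A³) = 1, i.e. A³/T = Q²/g = 88.6²/9.81 = 800.2.
Trying y = 3.02 m: A³/T = 1531 — too large.
Trying y = 2.54 m: A³/T = 795.5 — ≈ 800.2.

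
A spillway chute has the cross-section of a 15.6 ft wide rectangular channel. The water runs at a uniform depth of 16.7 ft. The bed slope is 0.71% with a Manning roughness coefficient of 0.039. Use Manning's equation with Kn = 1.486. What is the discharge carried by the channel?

Flow area A = b·y = 15.6 × 16.7 = 260.5 ft². Wetted perimeter P = b + 2y = 15.6 + 2×16.7 = 49 ft.
Hydraulic radius R = A/P = 260.5/49 = 5.317 ft.
Manning's equation: Q = (1.486/n) A R^(2/3) S^(1/2) = (1.486/0.039) × 260.5 × 5.317^(2/3) × 0.0071^(1/2) = 2550 ft³/s.

Q = 2550 ft³/s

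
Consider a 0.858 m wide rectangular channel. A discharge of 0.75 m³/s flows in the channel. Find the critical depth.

y_c = 0.427 m

For a rectangular channel, critical depth y_c = (q²/g)^(1/3) where q = Q/b = 0.75/0.858 = 0.8741 m²/s.
So y_c = (0.8741²/9.81)^(1/3) = 0.427 m.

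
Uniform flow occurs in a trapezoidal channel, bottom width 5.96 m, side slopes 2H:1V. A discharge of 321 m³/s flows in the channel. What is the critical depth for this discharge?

At critical depth, Q² T / (g A³) = 1, i.e. A³/T = Q²/g = 321²/9.81 = 10500.
At y = 5.48 m: A³/T = 28590 — too large.
At y = 3.35 m: A³/T = 3940 — too small.
At y = 4.29 m: A³/T = 10500 — ≈ 10500.

y_c = 4.29 m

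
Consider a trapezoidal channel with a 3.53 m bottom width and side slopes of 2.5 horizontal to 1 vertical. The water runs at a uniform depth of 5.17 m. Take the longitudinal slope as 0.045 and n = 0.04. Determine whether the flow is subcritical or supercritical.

supercritical

With bottom width b = 3.53 m and side slope z = 2.5: A = (b + zy)y = (3.53 + 2.5×5.17)×5.17 = 85.07 m²; P = b + 2y√(1+z²) = 3.53 + 2×5.17×2.693 = 31.37 m.
Hydraulic radius R = A/P = 85.07/31.37 = 2.712 m.
V = (1/n) R^(2/3) √S = (1/0.04) × 2.712^(2/3) × √0.045 = 10.31 m/s. Hydraulic depth D_h = A/T = 85.07/29.38 = 2.896 m.
Froude number Fr = V/√(g·D_h) = 10.31/√(9.81×2.896) = 1.93, which is greater than 1, so the flow is supercritical.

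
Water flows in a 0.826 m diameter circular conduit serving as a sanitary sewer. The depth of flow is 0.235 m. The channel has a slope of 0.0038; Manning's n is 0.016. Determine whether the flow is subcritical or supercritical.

subcritical

For a circular section of diameter D = 0.826 m at depth y = 0.235 m, the central angle is θ = 2 arccos(1 − 2y/D) = 2.25 rad. Then A = (D²/8)(θ − sin θ) = 0.1256 m² and P = Dθ/2 = 0.9294 m.
Hydraulic radius R = A/P = 0.1256/0.9294 = 0.1351 m.
V = (1/n) R^(2/3) √S = (1/0.016) × 0.1351^(2/3) × √0.0038 = 1.015 m/s. Hydraulic depth D_h = A/T = 0.1256/0.7453 = 0.1685 m.
Froude number Fr = V/√(g·D_h) = 1.015/√(9.81×0.1685) = 0.789, which is less than 1, so the flow is subcritical.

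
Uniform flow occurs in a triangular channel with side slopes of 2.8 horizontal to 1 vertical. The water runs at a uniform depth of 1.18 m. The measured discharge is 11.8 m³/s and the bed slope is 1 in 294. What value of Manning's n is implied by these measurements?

For a triangular section with side slope z = 2.8: A = zy² = 2.8×1.18² = 3.899 m²; P = 2y√(1+z²) = 2×1.18×2.973 = 7.017 m.
Hydraulic radius R = A/P = 3.899/7.017 = 0.5556 m.
Rearranging Manning's equation: n = (1/Q) A R^(2/3) S^(1/2) = (1/11.8) × 3.899 × 0.5556^(2/3) × √0.003401 = 0.013.

n = 0.013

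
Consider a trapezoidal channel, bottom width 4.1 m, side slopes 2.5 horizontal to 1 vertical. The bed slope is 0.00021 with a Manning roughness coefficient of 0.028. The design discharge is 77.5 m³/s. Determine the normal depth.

Manning's equation rearranged: A R^(2/3) = nQ / (1·√S) = 0.028 × 77.5 / (√0.00021) = 149.7.
Try y = 5.64 m: A R^(2/3) = 212.5 — over.
Try y = 4.86 m: A R^(2/3) = 149.7 — matches.

y_n = 4.86 m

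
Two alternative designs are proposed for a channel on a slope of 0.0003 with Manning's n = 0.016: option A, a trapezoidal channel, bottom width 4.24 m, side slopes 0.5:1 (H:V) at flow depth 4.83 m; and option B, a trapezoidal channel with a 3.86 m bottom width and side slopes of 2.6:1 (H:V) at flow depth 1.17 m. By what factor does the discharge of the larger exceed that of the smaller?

Channel A: With bottom width b = 4.24 m and side slope z = 0.5: A = (b + zy)y = (4.24 + 0.5×4.83)×4.83 = 32.14 m²; P = b + 2y√(1+z²) = 4.24 + 2×4.83×1.118 = 15.04 m. Hydraulic radius R = A/P = 32.14/15.04 = 2.137 m. Q_A = (1/0.016)·32.14·2.137^(2/3)·√0.0003 = 57.73 m³/s.
Channel B: With bottom width b = 3.86 m and side slope z = 2.6: A = (b + zy)y = (3.86 + 2.6×1.17)×1.17 = 8.075 m²; P = b + 2y√(1+z²) = 3.86 + 2×1.17×2.786 = 10.38 m. Hydraulic radius R = A/P = 8.075/10.38 = 0.7781 m. Q_B = (1/0.016)·8.075·0.7781^(2/3)·√0.0003 = 7.395 m³/s.
The larger discharge is 57.73 m³/s and the smaller is 7.395 m³/s; the ratio is 7.81.

7.81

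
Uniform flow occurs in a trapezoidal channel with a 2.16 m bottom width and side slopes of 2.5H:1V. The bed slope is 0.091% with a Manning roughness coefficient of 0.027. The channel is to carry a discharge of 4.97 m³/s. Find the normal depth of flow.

y_n = 1.14 m

Manning's equation rearranged: A R^(2/3) = nQ / (1·√S) = 0.027 × 4.97 / (√0.00091) = 4.448.
Trying y = 1.41 m: A R^(2/3) = 7.033 — too large.
Trying y = 0.944 m: A R^(2/3) = 2.998 — too small.
Trying y = 1.14 m: A R^(2/3) = 4.452 — ≈ 4.448.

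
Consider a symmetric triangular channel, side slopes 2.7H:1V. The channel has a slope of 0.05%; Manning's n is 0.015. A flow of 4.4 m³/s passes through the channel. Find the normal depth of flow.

Manning's equation rearranged: A R^(2/3) = nQ / (1·√S) = 0.015 × 4.4 / (√0.0005) = 2.952.
Trying y = 1.06 m: A R^(2/3) = 1.903 — too small.
Trying y = 1.38 m: A R^(2/3) = 3.847 — too large.
Trying y = 1.25 m: A R^(2/3) = 2.955 — matches.

y_n = 1.25 m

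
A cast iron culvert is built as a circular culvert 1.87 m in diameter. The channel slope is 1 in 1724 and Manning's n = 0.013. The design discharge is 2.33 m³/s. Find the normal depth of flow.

y_n = 1.22 m

Manning's equation rearranged: A R^(2/3) = nQ / (1·√S) = 0.013 × 2.33 / (√0.00058) = 1.258.
At y = 1.37 m: A R^(2/3) = 1.467 — too large.
At y = 0.886 m: A R^(2/3) = 0.7542 — too small.
At y = 1.22 m: A R^(2/3) = 1.258 — close enough.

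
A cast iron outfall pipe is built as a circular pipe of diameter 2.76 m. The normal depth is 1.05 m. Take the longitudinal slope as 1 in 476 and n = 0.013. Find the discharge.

Q = 5.06 m³/s

For a circular section of diameter D = 2.76 m at depth y = 1.05 m, the central angle is θ = 2 arccos(1 − 2y/D) = 2.659 rad. Then A = (D²/8)(θ − sin θ) = 2.089 m² and P = Dθ/2 = 3.669 m.
Hydraulic radius R = A/P = 2.089/3.669 = 0.5695 m.
Manning's equation: Q = (1/n) A R^(2/3) S^(1/2) = (1/0.013) × 2.089 × 0.5695^(2/3) × 0.002101^(1/2) = 5.06 m³/s.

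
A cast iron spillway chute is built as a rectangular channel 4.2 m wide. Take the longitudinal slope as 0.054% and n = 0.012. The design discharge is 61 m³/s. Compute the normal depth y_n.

y_n = 5.65 m

Manning's equation rearranged: A R^(2/3) = nQ / (1·√S) = 0.012 × 61 / (√0.00054) = 31.5.
Trying y = 6.27 m: A R^(2/3) = 35.62 — high.
Trying y = 5.65 m: A R^(2/3) = 31.52 — close enough.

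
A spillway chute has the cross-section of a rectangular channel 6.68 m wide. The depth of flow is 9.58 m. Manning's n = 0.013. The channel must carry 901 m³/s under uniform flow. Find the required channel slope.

S = 0.01

Flow area A = b·y = 6.68 × 9.58 = 63.99 m². Wetted perimeter P = b + 2y = 6.68 + 2×9.58 = 25.84 m.
Hydraulic radius R = A/P = 63.99/25.84 = 2.477 m.
From Manning's equation, S = [nQ / (1 A R^(2/3))]² = [0.013 × 901 / (1 × 63.99 × 2.477^(2/3))]² = 0.01.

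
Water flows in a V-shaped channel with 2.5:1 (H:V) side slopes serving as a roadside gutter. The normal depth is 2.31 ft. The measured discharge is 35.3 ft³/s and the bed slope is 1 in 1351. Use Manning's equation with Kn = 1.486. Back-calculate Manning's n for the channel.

For a triangular section with side slope z = 2.5: A = zy² = 2.5×2.31² = 13.34 ft²; P = 2y√(1+z²) = 2×2.31×2.693 = 12.44 ft.
Hydraulic radius R = A/P = 13.34/12.44 = 1.072 ft.
Rearranging Manning's equation: n = (1.486/Q) A R^(2/3) S^(1/2) = (1.486/35.3) × 13.34 × 1.072^(2/3) × √0.0007402 = 0.016.

n = 0.016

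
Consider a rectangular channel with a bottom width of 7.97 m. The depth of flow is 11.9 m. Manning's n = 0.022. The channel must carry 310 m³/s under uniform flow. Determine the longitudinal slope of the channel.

S = 0.0012

Flow area A = b·y = 7.97 × 11.9 = 94.84 m². Wetted perimeter P = b + 2y = 7.97 + 2×11.9 = 31.77 m.
Hydraulic radius R = A/P = 94.84/31.77 = 2.985 m.
From Manning's equation, S = [nQ / (1 A R^(2/3))]² = [0.022 × 310 / (1 × 94.84 × 2.985^(2/3))]² = 0.0012.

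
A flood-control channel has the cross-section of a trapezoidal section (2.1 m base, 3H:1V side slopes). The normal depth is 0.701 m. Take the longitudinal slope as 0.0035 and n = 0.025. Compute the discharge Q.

With bottom width b = 2.1 m and side slope z = 3: A = (b + zy)y = (2.1 + 3×0.701)×0.701 = 2.946 m²; P = b + 2y√(1+z²) = 2.1 + 2×0.701×3.162 = 6.534 m.
Hydraulic radius R = A/P = 2.946/6.534 = 0.451 m.
Manning's equation: Q = (1/n) A R^(2/3) S^(1/2) = (1/0.025) × 2.946 × 0.451^(2/3) × 0.0035^(1/2) = 4.1 m³/s.

Q = 4.1 m³/s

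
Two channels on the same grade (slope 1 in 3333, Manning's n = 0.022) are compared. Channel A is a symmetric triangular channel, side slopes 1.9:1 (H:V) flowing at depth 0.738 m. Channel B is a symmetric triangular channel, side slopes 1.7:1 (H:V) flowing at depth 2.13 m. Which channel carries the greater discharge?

Channel A: For a triangular section with side slope z = 1.9: A = zy² = 1.9×0.738² = 1.035 m²; P = 2y√(1+z²) = 2×0.738×2.147 = 3.169 m. Hydraulic radius R = A/P = 1.035/3.169 = 0.3265 m. Q_A = (1/0.022)·1.035·0.3265^(2/3)·√0.0003 = 0.3863 m³/s.
Channel B: For a triangular section with side slope z = 1.7: A = zy² = 1.7×2.13² = 7.713 m²; P = 2y√(1+z²) = 2×2.13×1.972 = 8.402 m. Hydraulic radius R = A/P = 7.713/8.402 = 0.918 m. Q_B = (1/0.022)·7.713·0.918^(2/3)·√0.0003 = 5.736 m³/s.
Q_A = 0.3863 m³/s vs Q_B = 5.736 m³/s, so channel B carries more.

channel B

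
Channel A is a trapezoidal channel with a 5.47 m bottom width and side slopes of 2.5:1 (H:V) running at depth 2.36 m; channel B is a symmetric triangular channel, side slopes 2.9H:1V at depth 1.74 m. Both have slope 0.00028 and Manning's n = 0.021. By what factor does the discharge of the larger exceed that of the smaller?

4.51

Channel A: With bottom width b = 5.47 m and side slope z = 2.5: A = (b + zy)y = (5.47 + 2.5×2.36)×2.36 = 26.83 m²; P = b + 2y√(1+z²) = 5.47 + 2×2.36×2.693 = 18.18 m. Hydraulic radius R = A/P = 26.83/18.18 = 1.476 m. Q_A = (1/0.021)·26.83·1.476^(2/3)·√0.00028 = 27.72 m³/s.
Channel B: For a triangular section with side slope z = 2.9: A = zy² = 2.9×1.74² = 8.78 m²; P = 2y√(1+z²) = 2×1.74×3.068 = 10.68 m. Hydraulic radius R = A/P = 8.78/10.68 = 0.8225 m. Q_B = (1/0.021)·8.78·0.8225^(2/3)·√0.00028 = 6.141 m³/s.
The larger discharge is 27.72 m³/s and the smaller is 6.141 m³/s; the ratio is 4.51.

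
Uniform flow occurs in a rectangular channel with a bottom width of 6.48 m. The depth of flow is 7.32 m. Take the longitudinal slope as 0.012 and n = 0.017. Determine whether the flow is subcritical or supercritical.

supercritical

Flow area A = b·y = 6.48 × 7.32 = 47.43 m². Wetted perimeter P = b + 2y = 6.48 + 2×7.32 = 21.12 m.
Hydraulic radius R = A/P = 47.43/21.12 = 2.246 m.
V = (1/n) R^(2/3) √S = (1/0.017) × 2.246^(2/3) × √0.012 = 11.05 m/s. Hydraulic depth D_h = A/T = 47.43/6.48 = 7.32 m.
Froude number Fr = V/√(g·D_h) = 11.05/√(9.81×7.32) = 1.3, which is greater than 1, so the flow is supercritical.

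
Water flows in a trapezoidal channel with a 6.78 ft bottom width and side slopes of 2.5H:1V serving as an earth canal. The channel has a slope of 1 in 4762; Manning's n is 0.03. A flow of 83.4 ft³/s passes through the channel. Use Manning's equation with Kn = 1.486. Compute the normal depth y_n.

y_n = 3.95 ft

Manning's equation rearranged: A R^(2/3) = nQ / (1.486·√S) = 0.03 × 83.4 / (1.486 × √0.00021) = 116.2.
At y = 3.06 ft: A R^(2/3) = 67.7 — low.
At y = 3.95 ft: A R^(2/3) = 116.1 — ≈ 116.2.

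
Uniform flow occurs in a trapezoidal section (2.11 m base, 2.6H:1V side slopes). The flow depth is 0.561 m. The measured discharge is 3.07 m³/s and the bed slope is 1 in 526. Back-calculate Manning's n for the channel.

n = 0.015

With bottom width b = 2.11 m and side slope z = 2.6: A = (b + zy)y = (2.11 + 2.6×0.561)×0.561 = 2.002 m²; P = b + 2y√(1+z²) = 2.11 + 2×0.561×2.786 = 5.236 m.
Hydraulic radius R = A/P = 2.002/5.236 = 0.3824 m.
Rearranging Manning's equation: n = (1/Q) A R^(2/3) S^(1/2) = (1/3.07) × 2.002 × 0.3824^(2/3) × √0.001901 = 0.015.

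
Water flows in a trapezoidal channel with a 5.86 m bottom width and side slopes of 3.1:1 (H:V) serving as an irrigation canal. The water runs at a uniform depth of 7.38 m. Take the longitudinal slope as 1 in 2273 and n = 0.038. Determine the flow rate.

Q = 292 m³/s

With bottom width b = 5.86 m and side slope z = 3.1: A = (b + zy)y = (5.86 + 3.1×7.38)×7.38 = 212.1 m²; P = b + 2y√(1+z²) = 5.86 + 2×7.38×3.257 = 53.94 m.
Hydraulic radius R = A/P = 212.1/53.94 = 3.932 m.
Manning's equation: Q = (1/n) A R^(2/3) S^(1/2) = (1/0.038) × 212.1 × 3.932^(2/3) × 0.0004399^(1/2) = 292 m³/s.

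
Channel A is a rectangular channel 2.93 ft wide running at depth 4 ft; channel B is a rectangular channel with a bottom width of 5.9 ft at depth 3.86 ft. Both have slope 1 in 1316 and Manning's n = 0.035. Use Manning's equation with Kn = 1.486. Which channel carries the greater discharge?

Channel A: Flow area A = b·y = 2.93 × 4 = 11.72 ft². Wetted perimeter P = b + 2y = 2.93 + 2×4 = 10.93 ft. Hydraulic radius R = A/P = 11.72/10.93 = 1.072 ft. Q_A = (1.486/0.035)·11.72·1.072^(2/3)·√0.0007599 = 14.37 ft³/s.
Channel B: Flow area A = b·y = 5.9 × 3.86 = 22.77 ft². Wetted perimeter P = b + 2y = 5.9 + 2×3.86 = 13.62 ft. Hydraulic radius R = A/P = 22.77/13.62 = 1.672 ft. Q_B = (1.486/0.035)·22.77·1.672^(2/3)·√0.0007599 = 37.55 ft³/s.
Q_A = 14.37 ft³/s vs Q_B = 37.55 ft³/s, so channel B carries more.

channel B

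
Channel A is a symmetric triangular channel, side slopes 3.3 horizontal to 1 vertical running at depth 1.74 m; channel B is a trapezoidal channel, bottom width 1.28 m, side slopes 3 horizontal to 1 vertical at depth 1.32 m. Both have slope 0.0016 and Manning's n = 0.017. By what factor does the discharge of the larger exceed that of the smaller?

1.59

Channel A: For a triangular section with side slope z = 3.3: A = zy² = 3.3×1.74² = 9.991 m²; P = 2y√(1+z²) = 2×1.74×3.448 = 12 m. Hydraulic radius R = A/P = 9.991/12 = 0.8326 m. Q_A = (1/0.017)·9.991·0.8326^(2/3)·√0.0016 = 20.81 m³/s.
Channel B: With bottom width b = 1.28 m and side slope z = 3: A = (b + zy)y = (1.28 + 3×1.32)×1.32 = 6.917 m²; P = b + 2y√(1+z²) = 1.28 + 2×1.32×3.162 = 9.628 m. Hydraulic radius R = A/P = 6.917/9.628 = 0.7184 m. Q_B = (1/0.017)·6.917·0.7184^(2/3)·√0.0016 = 13.05 m³/s.
The larger discharge is 20.81 m³/s and the smaller is 13.05 m³/s; the ratio is 1.59.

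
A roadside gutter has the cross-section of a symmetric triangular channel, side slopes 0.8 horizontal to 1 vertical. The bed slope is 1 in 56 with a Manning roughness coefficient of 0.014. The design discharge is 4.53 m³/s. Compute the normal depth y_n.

y_n = 1.1 m

Manning's equation rearranged: A R^(2/3) = nQ / (1·√S) = 0.014 × 4.53 / (√0.01786) = 0.4746.
Trying y = 0.752 m: A R^(2/3) = 0.1722 — low.
Trying y = 1.4 m: A R^(2/3) = 0.9034 — high.
Trying y = 1.1 m: A R^(2/3) = 0.4749 — ≈ 0.4746.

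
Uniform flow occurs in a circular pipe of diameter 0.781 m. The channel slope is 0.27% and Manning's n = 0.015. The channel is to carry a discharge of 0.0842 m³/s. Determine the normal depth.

Manning's equation rearranged: A R^(2/3) = nQ / (1·√S) = 0.015 × 0.0842 / (√0.0027) = 0.02431.
Trying y = 0.144 m: A R^(2/3) = 0.01197 — short.
Trying y = 0.247 m: A R^(2/3) = 0.03496 — over.
Trying y = 0.205 m: A R^(2/3) = 0.02432 — close enough.

y_n = 0.205 m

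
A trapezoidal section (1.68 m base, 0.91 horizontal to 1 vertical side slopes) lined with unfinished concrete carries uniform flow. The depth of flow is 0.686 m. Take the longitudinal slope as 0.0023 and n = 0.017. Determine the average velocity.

With bottom width b = 1.68 m and side slope z = 0.91: A = (b + zy)y = (1.68 + 0.91×0.686)×0.686 = 1.581 m²; P = b + 2y√(1+z²) = 1.68 + 2×0.686×1.352 = 3.535 m.
Hydraulic radius R = A/P = 1.581/3.535 = 0.4472 m.
From Manning's equation, V = (1/n) R^(2/3) S^(1/2) = (1/0.017) × 0.4472^(2/3) × 0.0023^(1/2) = 1.65 m/s.

V = 1.65 m/s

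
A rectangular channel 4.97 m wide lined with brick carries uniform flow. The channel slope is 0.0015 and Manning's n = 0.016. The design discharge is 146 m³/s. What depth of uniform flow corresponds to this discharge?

y_n = 7.93 m

Manning's equation rearranged: A R^(2/3) = nQ / (1·√S) = 0.016 × 146 / (√0.0015) = 60.32.
At y = 9.53 m: A R^(2/3) = 74.46 — over.
At y = 6.29 m: A R^(2/3) = 45.94 — short.
At y = 7.93 m: A R^(2/3) = 60.29 — ≈ 60.32.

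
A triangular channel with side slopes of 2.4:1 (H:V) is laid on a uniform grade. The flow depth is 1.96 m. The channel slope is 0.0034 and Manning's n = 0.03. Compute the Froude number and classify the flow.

For a triangular section with side slope z = 2.4: A = zy² = 2.4×1.96² = 9.22 m²; P = 2y√(1+z²) = 2×1.96×2.6 = 10.19 m.
Hydraulic radius R = A/P = 9.22/10.19 = 0.9046 m.
V = (1/n) R^(2/3) √S = (1/0.03) × 0.9046^(2/3) × √0.0034 = 1.818 m/s. Hydraulic depth D_h = A/T = 9.22/9.408 = 0.98 m.
Froude number Fr = V/√(g·D_h) = 1.818/√(9.81×0.98) = 0.586, which is less than 1, so the flow is subcritical.

subcritical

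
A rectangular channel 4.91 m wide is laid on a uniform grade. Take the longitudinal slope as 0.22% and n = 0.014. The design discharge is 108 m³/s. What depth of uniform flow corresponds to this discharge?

y_n = 4.76 m

Manning's equation rearranged: A R^(2/3) = nQ / (1·√S) = 0.014 × 108 / (√0.0022) = 32.24.
Try y = 5.77 m: A R^(2/3) = 40.71 — over.
Try y = 4.03 m: A R^(2/3) = 26.22 — short.
Try y = 4.76 m: A R^(2/3) = 32.23 — matches.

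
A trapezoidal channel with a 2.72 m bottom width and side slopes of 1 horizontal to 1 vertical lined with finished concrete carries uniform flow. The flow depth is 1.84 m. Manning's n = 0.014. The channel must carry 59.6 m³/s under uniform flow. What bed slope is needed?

S = 0.00916

With bottom width b = 2.72 m and side slope z = 1: A = (b + zy)y = (2.72 + 1×1.84)×1.84 = 8.39 m²; P = b + 2y√(1+z²) = 2.72 + 2×1.84×1.414 = 7.924 m.
Hydraulic radius R = A/P = 8.39/7.924 = 1.059 m.
From Manning's equation, S = [nQ / (1 A R^(2/3))]² = [0.014 × 59.6 / (1 × 8.39 × 1.059^(2/3))]² = 0.00916.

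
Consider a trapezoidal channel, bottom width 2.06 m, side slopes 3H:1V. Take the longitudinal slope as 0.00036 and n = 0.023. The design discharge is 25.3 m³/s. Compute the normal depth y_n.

Manning's equation rearranged: A R^(2/3) = nQ / (1·√S) = 0.023 × 25.3 / (√0.00036) = 30.67.
At y = 3.17 m: A R^(2/3) = 51.4 — too large.
At y = 1.76 m: A R^(2/3) = 12.74 — too small.
At y = 2.56 m: A R^(2/3) = 30.7 — ≈ 30.67.

y_n = 2.56 m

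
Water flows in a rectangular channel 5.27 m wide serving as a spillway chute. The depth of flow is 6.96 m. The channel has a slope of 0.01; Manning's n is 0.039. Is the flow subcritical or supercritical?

subcritical

Flow area A = b·y = 5.27 × 6.96 = 36.68 m². Wetted perimeter P = b + 2y = 5.27 + 2×6.96 = 19.19 m.
Hydraulic radius R = A/P = 36.68/19.19 = 1.911 m.
V = (1/n) R^(2/3) √S = (1/0.039) × 1.911^(2/3) × √0.01 = 3.949 m/s. Hydraulic depth D_h = A/T = 36.68/5.27 = 6.96 m.
Froude number Fr = V/√(g·D_h) = 3.949/√(9.81×6.96) = 0.478, which is less than 1, so the flow is subcritical.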